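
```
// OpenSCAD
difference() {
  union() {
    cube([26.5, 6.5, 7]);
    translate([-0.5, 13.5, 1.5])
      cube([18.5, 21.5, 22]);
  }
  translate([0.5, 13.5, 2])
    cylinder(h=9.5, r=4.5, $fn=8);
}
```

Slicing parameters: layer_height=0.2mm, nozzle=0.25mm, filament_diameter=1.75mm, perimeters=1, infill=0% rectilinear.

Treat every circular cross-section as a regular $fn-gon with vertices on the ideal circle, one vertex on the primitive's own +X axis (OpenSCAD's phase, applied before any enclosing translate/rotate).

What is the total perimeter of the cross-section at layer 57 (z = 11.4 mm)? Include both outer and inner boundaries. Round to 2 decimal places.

78.38 mm

At z = 11.4 mm: the cube is absent (z outside [0, 7]); the cube at (-0.5, 13.5) (footprint 18.5×21.5) is included at this height (perimeter 80.00 mm); Taking the union: only the 18.5×21.5 cube at (-0.5, 13.5) is present, so the union is just that shape — boundary = 80.00 mm; the cylinder at (0.5, 13.5): section is a regular 8-gon, circumradius r=4.5 (perimeter = 2·8·4.500·sin(180°/8) = 27.55 mm); After the difference (first − rest): starting from that combined region, the r=4.5 cylinder at (0.5, 13.5) partially overlaps it — only the 18.61 mm² overlap (of its 57.28 mm²) is removed, clipping the outline — boundary = 78.38 mm. Overall, the cross-section is a single solid region. Total boundary length (outer) = 78.38 mm.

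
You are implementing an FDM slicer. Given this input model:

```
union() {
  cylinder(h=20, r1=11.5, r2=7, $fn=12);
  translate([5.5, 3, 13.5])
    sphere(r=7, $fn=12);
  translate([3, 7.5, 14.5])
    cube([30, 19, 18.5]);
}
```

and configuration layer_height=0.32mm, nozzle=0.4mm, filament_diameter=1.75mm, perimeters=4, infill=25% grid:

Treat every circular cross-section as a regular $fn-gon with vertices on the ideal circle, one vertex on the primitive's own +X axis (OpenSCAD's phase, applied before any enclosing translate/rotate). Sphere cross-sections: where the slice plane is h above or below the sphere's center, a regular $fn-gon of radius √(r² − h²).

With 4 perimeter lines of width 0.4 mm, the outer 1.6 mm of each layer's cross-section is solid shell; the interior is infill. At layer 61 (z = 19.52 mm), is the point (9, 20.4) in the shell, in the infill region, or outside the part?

infill

At z = 19.52 mm: the cone: at t=0.976 of its height the radius interpolates to r₁+(r₂−r₁)t = 7.108, giving a regular 12-gon of that circumradius; the r=7 sphere at (5.5, 3) slices to a regular 12-gon of circumradius 3.572 (√(r²−h²) with h=6.02 from center); the cube at (3, 7.5) (footprint 30×19) is included at this height; Taking the union: the regions partially overlap (shared area 21.75 mm²), so overlapping operands fuse into one piece — 2 connected regions. Overall, the cross-section has 2 separate islands. The nearest boundary edge runs (3.00, 7.50)→(3.00, 26.50); distance from the point to it = 6.00 mm. (Shell/infill is judged within the island containing the point — the largest one.) The point is inside the cross-section and 6.00 mm from the nearest boundary — more than the 1.6 mm shell width (4 × 0.4), so it's in the infill interior.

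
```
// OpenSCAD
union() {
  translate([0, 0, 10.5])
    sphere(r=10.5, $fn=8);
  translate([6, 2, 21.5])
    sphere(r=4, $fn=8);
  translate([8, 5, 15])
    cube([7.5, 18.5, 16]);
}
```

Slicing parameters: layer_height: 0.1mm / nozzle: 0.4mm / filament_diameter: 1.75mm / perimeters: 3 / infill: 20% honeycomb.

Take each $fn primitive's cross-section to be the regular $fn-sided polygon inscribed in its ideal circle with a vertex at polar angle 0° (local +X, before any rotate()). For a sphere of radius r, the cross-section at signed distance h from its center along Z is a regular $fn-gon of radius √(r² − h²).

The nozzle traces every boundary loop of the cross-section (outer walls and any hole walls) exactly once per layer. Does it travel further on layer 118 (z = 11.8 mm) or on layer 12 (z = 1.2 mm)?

layer 118 (z = 11.8 mm)

Layer 118 (z = 11.8): the sphere: section is a regular 8-gon, circumradius = √(r²−h²) = √(10.5²−1.3²) = 10.419 (perimeter = 2·8·10.419·sin(180°/8) = 63.80 mm); the sphere at (6, 2) is not intersected at this z (|z−center|=9.700 > r=4); the cube at (8, 5) is not intersected at this z (z outside [15, 31]); Combining (union): only the r=10.5 sphere is present, so the union is just that shape — boundary = 63.80 mm. So its perimeter = 63.80 mm. Layer 12 (z = 1.2): the sphere: section is a regular 8-gon, circumradius = √(r²−h²) = √(10.5²−9.3²) = 4.874 (perimeter = 2·8·4.874·sin(180°/8) = 29.85 mm); the sphere at (6, 2) is absent (|z−center|=20.300 > r=4); the cube at (8, 5) is not intersected at this z (z outside [15, 31]); Taking the union: only the r=10.5 sphere is present, so the union is just that shape — boundary = 29.85 mm. So its perimeter = 29.85 mm. Layer 118 is larger (63.80 vs 29.85 mm).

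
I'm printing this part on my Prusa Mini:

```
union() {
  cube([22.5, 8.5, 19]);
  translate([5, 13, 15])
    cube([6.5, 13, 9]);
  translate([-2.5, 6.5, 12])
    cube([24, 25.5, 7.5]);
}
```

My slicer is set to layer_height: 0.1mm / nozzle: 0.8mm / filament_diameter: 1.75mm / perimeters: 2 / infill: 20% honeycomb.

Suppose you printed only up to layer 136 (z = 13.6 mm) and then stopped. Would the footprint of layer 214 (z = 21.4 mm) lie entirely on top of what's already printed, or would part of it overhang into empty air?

Compare the two slices. At z = 13.6: the cube is present — its section is the full 22.5×8.5 rectangle (area 191.25 mm²); the cube at (5, 13) does not reach this height (z outside [15, 24]); the cube at (-2.5, 6.5) (footprint 24×25.5) is included at this height (area 612.00 mm²); Combining (union): the regions partially overlap — summed areas 803.25 mm² minus the doubly-counted overlap 43.00 mm² gives 760.25 mm² — area = 760.25 mm². At z = 21.4: the cube does not reach this height (z outside [0, 19]); the cube at (5, 13) is present — its section is the full 6.5×13 rectangle (area 84.50 mm²); the cube at (-2.5, 6.5) is not intersected at this z (z outside [12, 19.5]); Merging all regions: only the 6.5×13 cube at (5, 13) is present, so the union is just that shape — area = 84.50 mm². Checking containment: the cross-section at z = 21.4 is a subset of the cross-section at z = 13.6.

entirely on top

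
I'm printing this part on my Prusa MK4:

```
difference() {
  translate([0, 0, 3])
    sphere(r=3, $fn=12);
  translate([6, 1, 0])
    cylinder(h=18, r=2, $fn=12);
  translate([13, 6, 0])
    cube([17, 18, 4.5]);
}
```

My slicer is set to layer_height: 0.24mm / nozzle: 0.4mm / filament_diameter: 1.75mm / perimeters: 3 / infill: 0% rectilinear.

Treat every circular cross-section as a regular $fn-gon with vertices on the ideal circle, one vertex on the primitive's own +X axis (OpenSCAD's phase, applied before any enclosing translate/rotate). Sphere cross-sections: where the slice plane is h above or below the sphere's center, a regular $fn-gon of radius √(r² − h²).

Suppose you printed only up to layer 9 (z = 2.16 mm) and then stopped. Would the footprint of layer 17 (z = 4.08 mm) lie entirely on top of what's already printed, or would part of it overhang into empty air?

entirely on top

Compare the two slices. At z = 2.16: the sphere: section is a regular 12-gon, circumradius = √(r²−h²) = √(3²−0.84²) = 2.880 (area = (12/2)·2.880²·sin(360°/12) = 24.88 mm²); the cylinder at (6, 1): section is a regular 12-gon, circumradius r=2 (area = (12/2)·2.000²·sin(360°/12) = 12.00 mm²); the cube at (13, 6) is present — its section is the full 17×18 rectangle (area 306.00 mm²); Taking the first minus the rest: starting from the r=3 sphere (24.88 mm²), the r=2 cylinder at (6, 1) misses the remaining region (no effect); the 17×18 cube at (13, 6) misses the remaining region (no effect) — area = 24.88 mm². At z = 4.08: the sphere: section is a regular 12-gon, circumradius = √(r²−h²) = √(3²−1.08²) = 2.799 (area = (12/2)·2.799²·sin(360°/12) = 23.50 mm²); the r=2 cylinder at (6, 1) contributes a regular 12-gon of circumradius 2 (area = (12/2)·2.000²·sin(360°/12) = 12.00 mm²); the cube at (13, 6) (footprint 17×18) is included at this height (area 306.00 mm²); Subtracting the remaining from the first: starting from the r=3 sphere (23.50 mm²), the r=2 cylinder at (6, 1) misses the remaining region (no effect); the 17×18 cube at (13, 6) misses the remaining region (no effect) — area = 23.50 mm². Checking containment: the cross-section at z = 4.08 is a subset of the cross-section at z = 2.16.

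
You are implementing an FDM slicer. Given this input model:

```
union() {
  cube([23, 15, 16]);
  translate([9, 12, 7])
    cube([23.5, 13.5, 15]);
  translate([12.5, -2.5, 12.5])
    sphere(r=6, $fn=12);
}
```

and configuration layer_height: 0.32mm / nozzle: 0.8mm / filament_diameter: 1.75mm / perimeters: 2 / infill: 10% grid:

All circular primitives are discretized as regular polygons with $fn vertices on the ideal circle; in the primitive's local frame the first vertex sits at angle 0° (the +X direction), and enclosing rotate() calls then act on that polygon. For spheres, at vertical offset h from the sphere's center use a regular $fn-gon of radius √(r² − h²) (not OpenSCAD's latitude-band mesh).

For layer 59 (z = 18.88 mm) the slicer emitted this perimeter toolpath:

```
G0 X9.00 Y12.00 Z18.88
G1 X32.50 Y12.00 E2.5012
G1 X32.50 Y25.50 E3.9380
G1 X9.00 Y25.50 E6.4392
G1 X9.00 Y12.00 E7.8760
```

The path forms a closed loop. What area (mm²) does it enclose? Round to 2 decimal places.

Apply the shoelace formula to the sequence of (X, Y) vertices; enclosed area = 317.25 mm².

317.25 mm²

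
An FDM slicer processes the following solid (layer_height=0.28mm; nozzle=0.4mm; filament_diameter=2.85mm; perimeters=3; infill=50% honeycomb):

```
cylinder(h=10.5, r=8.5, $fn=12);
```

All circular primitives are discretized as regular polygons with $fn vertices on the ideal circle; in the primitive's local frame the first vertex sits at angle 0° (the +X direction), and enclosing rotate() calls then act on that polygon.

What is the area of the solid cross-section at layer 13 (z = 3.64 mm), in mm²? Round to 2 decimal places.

At z = 3.64 mm: the r=8.5 cylinder contributes a regular 12-gon of circumradius 8.5 (area = (12/2)·8.500²·sin(360°/12) = 216.75 mm²). Overall, the cross-section is a single solid region. Net area = 216.75 mm².

216.75 mm²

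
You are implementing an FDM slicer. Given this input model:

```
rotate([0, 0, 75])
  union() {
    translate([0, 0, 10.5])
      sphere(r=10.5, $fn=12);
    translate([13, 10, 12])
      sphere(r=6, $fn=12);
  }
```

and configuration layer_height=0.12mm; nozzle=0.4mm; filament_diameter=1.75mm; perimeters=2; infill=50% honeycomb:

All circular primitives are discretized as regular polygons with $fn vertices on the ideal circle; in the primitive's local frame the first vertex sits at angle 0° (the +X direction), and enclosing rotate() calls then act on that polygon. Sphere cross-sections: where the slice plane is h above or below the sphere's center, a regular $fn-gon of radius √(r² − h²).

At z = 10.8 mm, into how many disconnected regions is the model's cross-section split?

At z = 10.8 mm: the r=10.5 sphere contributes a regular 12-gon of circumradius √(10.5²−0.3²) = 10.496; the r=6 sphere at (13, 10) slices to a regular 12-gon of circumradius 5.879 (√(r²−h²) with h=1.2 from center); Combining (union): the 2 present regions are separate (no shared area or edge), so areas and boundary lengths simply add and each stays a separate island — 2 connected regions; (whole slice rotated 75° about Z — lengths, areas and connectivity unchanged). The result has 2 disconnected regions.

2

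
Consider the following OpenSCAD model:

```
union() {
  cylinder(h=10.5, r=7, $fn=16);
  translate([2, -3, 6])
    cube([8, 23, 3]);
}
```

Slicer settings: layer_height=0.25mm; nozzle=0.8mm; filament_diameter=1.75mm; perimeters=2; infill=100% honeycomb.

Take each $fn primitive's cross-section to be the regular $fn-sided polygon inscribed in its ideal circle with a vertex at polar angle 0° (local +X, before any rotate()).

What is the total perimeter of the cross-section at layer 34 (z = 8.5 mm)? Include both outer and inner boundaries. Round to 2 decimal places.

79.84 mm

At z = 8.5 mm: the cylinder: section is a regular 16-gon, circumradius r=7 (perimeter = 2·16·7.000·sin(180°/16) = 43.70 mm); the 8×23 cube at (2, -3) contributes its full rectangle (perimeter 62.00 mm); Taking the union: the regions partially overlap (shared area 37.98 mm²), so the edge portions inside another operand are dropped and the merged outline is re-measured after clipping — boundary = 79.84 mm. Overall, the cross-section is a single solid region. Total boundary length (outer) = 79.84 mm.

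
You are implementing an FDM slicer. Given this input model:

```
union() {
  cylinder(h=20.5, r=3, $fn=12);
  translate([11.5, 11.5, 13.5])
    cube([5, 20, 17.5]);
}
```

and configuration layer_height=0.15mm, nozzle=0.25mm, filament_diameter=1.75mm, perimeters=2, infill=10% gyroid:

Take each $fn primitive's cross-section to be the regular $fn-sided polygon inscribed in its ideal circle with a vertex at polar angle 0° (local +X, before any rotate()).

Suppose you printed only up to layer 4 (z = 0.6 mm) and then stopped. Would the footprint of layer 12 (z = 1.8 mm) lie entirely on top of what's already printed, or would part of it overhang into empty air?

entirely on top

Compare the two slices. At z = 0.6: the r=3 cylinder contributes a regular 12-gon of circumradius 3 (area = (12/2)·3.000²·sin(360°/12) = 27.00 mm²); the cube at (11.5, 11.5) is not intersected at this z (z outside [13.5, 31]); Combining (union): only the r=3 cylinder is present, so the union is just that shape — area = 27.00 mm². At z = 1.8: the r=3 cylinder gives a regular 12-gon of circumradius 3 (constant along its height) (area = (12/2)·3.000²·sin(360°/12) = 27.00 mm²); the cube at (11.5, 11.5) is absent (z outside [13.5, 31]); Combining (union): only the r=3 cylinder is present, so the union is just that shape — area = 27.00 mm². Checking containment: the cross-section at z = 1.8 is a subset of the cross-section at z = 0.6.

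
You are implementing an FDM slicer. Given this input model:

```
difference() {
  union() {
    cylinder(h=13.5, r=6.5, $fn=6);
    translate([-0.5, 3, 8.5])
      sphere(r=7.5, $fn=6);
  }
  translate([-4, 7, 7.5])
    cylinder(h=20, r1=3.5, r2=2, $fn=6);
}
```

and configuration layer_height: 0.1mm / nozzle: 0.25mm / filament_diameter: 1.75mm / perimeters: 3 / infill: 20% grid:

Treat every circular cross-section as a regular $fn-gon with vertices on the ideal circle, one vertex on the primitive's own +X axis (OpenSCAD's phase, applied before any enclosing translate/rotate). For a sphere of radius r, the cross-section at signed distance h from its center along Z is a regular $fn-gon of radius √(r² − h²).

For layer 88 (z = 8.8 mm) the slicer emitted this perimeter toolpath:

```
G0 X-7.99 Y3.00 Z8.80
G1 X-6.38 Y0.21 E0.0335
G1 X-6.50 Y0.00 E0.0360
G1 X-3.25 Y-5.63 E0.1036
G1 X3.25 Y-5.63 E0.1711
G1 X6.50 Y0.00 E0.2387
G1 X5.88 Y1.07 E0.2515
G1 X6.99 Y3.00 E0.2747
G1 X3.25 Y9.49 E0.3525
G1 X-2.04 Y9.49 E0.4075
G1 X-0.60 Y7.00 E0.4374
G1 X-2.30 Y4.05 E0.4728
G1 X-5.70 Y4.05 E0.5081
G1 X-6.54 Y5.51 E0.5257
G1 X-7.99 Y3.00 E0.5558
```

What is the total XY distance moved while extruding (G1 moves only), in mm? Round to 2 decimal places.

53.47 mm

Sum the Euclidean lengths of each G1 segment: total = 53.47 mm.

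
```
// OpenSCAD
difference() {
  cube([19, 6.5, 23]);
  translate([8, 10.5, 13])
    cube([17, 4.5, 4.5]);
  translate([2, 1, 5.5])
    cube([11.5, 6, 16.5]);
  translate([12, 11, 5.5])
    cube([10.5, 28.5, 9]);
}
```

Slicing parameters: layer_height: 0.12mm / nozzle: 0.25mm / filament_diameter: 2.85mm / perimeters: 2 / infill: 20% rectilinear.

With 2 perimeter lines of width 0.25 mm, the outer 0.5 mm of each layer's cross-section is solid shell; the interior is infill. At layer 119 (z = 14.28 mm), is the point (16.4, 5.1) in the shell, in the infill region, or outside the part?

At z = 14.28 mm: the cube (footprint 19×6.5) is included at this height; the 17×4.5 cube at (8, 10.5) contributes its full rectangle; the cube at (2, 1) is present — its section is the full 11.5×6 rectangle; the cube at (12, 11) is present — its section is the full 10.5×28.5 rectangle; Taking the first minus the rest: starting from the 19×6.5 cube, the 17×4.5 cube at (8, 10.5) misses the remaining region (no effect); the 11.5×6 cube at (2, 1) partially overlaps it — only the 63.25 mm² overlap (of its 69.00 mm²) is removed, clipping the outline; the 10.5×28.5 cube at (12, 11) misses the remaining region (no effect) — 1 connected region. Overall, the cross-section is a single solid region. The nearest boundary edge runs (13.50, 6.50)→(19.00, 6.50); distance from the point to it = 1.40 mm. The point is inside the cross-section and 1.40 mm from the nearest boundary — more than the 0.5 mm shell width (2 × 0.25), so it's in the infill interior.

infill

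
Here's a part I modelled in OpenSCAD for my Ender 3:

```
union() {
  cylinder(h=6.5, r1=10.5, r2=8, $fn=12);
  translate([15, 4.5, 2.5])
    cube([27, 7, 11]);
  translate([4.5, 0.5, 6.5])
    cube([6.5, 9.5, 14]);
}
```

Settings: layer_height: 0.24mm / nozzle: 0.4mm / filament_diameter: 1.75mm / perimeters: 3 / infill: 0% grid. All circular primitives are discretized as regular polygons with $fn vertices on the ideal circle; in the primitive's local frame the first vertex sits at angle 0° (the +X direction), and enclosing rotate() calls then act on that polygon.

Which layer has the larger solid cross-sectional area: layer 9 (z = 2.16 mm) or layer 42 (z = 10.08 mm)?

layer 9 (z = 2.16 mm)

Layer 9 (z = 2.16): the cone: at t=0.332 of its height the radius interpolates to r₁+(r₂−r₁)t = 9.669, giving a regular 12-gon of that circumradius (area = (12/2)·9.669²·sin(360°/12) = 280.48 mm²); the cube at (15, 4.5) does not reach this height (z outside [2.5, 13.5]); the cube at (4.5, 0.5) is not intersected at this z (z outside [6.5, 20.5]); Merging all regions: only the cone is present, so the union is just that shape — area = 280.48 mm². So its area = 280.48 mm². Layer 42 (z = 10.08): the cone does not reach this height (z outside [0, 6.5]); the cube at (15, 4.5) (footprint 27×7) is included at this height (area 189.00 mm²); the cube at (4.5, 0.5) is present — its section is the full 6.5×9.5 rectangle (area 61.75 mm²); Taking the union: the 2 present regions are separate (no shared area or edge), so areas and boundary lengths simply add and each stays a separate island — area = 250.75 mm². So its area = 250.75 mm². Layer 9 is larger (280.48 vs 250.75 mm²).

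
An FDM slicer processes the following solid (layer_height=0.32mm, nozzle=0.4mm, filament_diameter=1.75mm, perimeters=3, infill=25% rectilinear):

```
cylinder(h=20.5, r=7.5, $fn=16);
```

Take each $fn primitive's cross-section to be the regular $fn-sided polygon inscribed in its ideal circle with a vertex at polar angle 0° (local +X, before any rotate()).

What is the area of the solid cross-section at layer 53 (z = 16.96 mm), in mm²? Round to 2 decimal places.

At z = 16.96 mm: the cylinder: section is a regular 16-gon, circumradius r=7.5 (area = (16/2)·7.500²·sin(360°/16) = 172.21 mm²). Overall, the cross-section is a single solid region. Net area = 172.21 mm².

172.21 mm²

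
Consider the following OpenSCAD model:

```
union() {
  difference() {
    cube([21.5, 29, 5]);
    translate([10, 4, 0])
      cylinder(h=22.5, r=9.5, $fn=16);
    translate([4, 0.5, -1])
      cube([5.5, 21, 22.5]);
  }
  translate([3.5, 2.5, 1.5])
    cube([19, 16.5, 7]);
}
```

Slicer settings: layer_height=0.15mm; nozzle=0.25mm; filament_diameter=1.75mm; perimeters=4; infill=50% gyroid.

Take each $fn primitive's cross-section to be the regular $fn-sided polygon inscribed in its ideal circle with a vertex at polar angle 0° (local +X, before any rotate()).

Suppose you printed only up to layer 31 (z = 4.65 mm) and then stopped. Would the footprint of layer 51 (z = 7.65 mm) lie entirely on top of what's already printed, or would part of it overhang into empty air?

entirely on top

Compare the two slices. At z = 4.65: the cube is present — its section is the full 21.5×29 rectangle (area 623.50 mm²); the cylinder at (10, 4): section is a regular 16-gon, circumradius r=9.5 (area = (16/2)·9.500²·sin(360°/16) = 276.30 mm²); the cube at (4, 0.5) (footprint 5.5×21) is included at this height (area 115.50 mm²); After the difference (first − rest): starting from the 21.5×29 cube (623.50 mm²), the r=9.5 cylinder at (10, 4) partially overlaps it — only the 210.90 mm² overlap (of its 276.30 mm²) is removed, clipping the outline; the 5.5×21 cube at (4, 0.5) partially overlaps it — only the 48.87 mm² overlap (of its 115.50 mm²) is removed, clipping the outline — area = 363.73 mm²; the cube at (3.5, 2.5) (footprint 19×16.5) is included at this height (area 313.50 mm²); Merging all regions: the regions partially overlap — summed areas 677.23 mm² minus the doubly-counted overlap 113.41 mm² gives 563.82 mm² — area = 563.82 mm². At z = 7.65: the cube does not reach this height (z outside [0, 5]); the cylinder at (10, 4): section is a regular 16-gon, circumradius r=9.5 (area = (16/2)·9.500²·sin(360°/16) = 276.30 mm²); the cube at (4, 0.5) is present — its section is the full 5.5×21 rectangle (area 115.50 mm²); Taking the first minus the rest: the first operand is absent here, so nothing remains; the cube at (3.5, 2.5) is present — its section is the full 19×16.5 rectangle (area 313.50 mm²); Taking the union: only the 19×16.5 cube at (3.5, 2.5) is present, so the union is just that shape — area = 313.50 mm². Checking containment: the cross-section at z = 7.65 is a subset of the cross-section at z = 4.65.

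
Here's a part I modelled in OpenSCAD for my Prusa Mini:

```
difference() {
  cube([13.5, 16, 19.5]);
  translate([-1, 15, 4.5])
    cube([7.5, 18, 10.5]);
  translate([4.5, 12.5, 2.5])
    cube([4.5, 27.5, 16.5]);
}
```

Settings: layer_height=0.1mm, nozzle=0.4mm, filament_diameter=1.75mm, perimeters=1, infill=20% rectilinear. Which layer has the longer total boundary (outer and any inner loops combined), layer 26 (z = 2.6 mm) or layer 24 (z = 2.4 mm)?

Layer 26 (z = 2.6): the cube (footprint 13.5×16) is included at this height (perimeter 59.00 mm); the cube at (-1, 15) does not reach this height (z outside [4.5, 15]); the cube at (4.5, 12.5) is present — its section is the full 4.5×27.5 rectangle (perimeter 64.00 mm); Subtracting the remaining from the first: starting from the 13.5×16 cube, the 4.5×27.5 cube at (4.5, 12.5) partially overlaps it — only the 15.75 mm² overlap (of its 123.75 mm²) is removed, clipping the outline — boundary = 66.00 mm. So its perimeter = 66.00 mm. Layer 24 (z = 2.4): the cube (footprint 13.5×16) is included at this height (perimeter 59.00 mm); the cube at (-1, 15) does not reach this height (z outside [4.5, 15]); the cube at (4.5, 12.5) is absent (z outside [2.5, 19]); Taking the first minus the rest: none of the subtracted shapes is present at this height, so the 13.5×16 cube is unchanged — boundary = 59.00 mm. So its perimeter = 59.00 mm. Layer 26 is larger (66.00 vs 59.00 mm).

layer 26 (z = 2.6 mm)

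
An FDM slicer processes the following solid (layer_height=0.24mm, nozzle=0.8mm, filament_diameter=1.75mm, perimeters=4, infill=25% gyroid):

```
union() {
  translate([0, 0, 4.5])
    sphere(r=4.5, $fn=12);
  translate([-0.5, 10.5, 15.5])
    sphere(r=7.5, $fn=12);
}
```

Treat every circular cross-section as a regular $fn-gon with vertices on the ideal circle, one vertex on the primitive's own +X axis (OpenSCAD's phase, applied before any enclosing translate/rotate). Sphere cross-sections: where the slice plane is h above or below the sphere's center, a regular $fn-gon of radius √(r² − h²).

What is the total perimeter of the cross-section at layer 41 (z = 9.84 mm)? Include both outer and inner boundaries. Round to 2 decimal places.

30.57 mm

At z = 9.84 mm: the sphere is absent (|z−center|=5.340 > r=4.5); the r=7.5 sphere at (-0.5, 10.5) contributes a regular 12-gon of circumradius √(7.5²−5.66²) = 4.921 (perimeter = 2·12·4.921·sin(180°/12) = 30.57 mm); Merging all regions: only the r=7.5 sphere at (-0.5, 10.5) is present, so the union is just that shape — boundary = 30.57 mm. Overall, the cross-section is a single solid region. Total boundary length (outer) = 30.57 mm.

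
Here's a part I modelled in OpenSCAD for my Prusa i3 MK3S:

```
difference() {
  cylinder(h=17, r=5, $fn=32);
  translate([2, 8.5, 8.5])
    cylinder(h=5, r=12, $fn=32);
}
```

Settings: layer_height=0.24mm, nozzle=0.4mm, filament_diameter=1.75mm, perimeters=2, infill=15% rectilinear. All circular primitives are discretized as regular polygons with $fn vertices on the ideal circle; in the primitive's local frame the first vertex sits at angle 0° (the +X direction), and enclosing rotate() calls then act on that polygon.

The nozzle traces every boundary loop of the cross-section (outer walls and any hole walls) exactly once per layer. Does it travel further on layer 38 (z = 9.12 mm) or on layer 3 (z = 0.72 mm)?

layer 3 (z = 0.72 mm)

Layer 38 (z = 9.12): the cylinder: section is a regular 32-gon, circumradius r=5 (perimeter = 2·32·5.000·sin(180°/32) = 31.37 mm); the cylinder at (2, 8.5): section is a regular 32-gon, circumradius r=12 (perimeter = 2·32·12.000·sin(180°/32) = 75.28 mm); Subtracting the remaining from the first: starting from the r=5 cylinder, the r=12 cylinder at (2, 8.5) partially overlaps it — only the 66.85 mm² overlap (of its 449.49 mm²) is removed, clipping the outline — boundary = 19.53 mm. So its perimeter = 19.53 mm. Layer 3 (z = 0.72): the r=5 cylinder contributes a regular 32-gon of circumradius 5 (perimeter = 2·32·5.000·sin(180°/32) = 31.37 mm); the cylinder at (2, 8.5) is not intersected at this z (z outside [8.5, 13.5]); Subtracting the remaining from the first: none of the subtracted shapes is present at this height, so the r=5 cylinder is unchanged — boundary = 31.37 mm. So its perimeter = 31.37 mm. Layer 3 is larger (31.37 vs 19.53 mm).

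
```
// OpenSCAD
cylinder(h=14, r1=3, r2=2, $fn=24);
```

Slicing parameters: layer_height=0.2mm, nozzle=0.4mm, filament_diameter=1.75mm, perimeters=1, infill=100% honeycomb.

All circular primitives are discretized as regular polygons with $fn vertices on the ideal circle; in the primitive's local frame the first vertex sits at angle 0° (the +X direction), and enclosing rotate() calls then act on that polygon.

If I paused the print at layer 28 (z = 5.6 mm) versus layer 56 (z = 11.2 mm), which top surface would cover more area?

layer 28 (z = 5.6 mm)

Layer 28 (z = 5.6): the cone (r1=3→r2=2) has section circumradius 2.600 here — a regular 24-gon (area = (24/2)·2.600²·sin(360°/24) = 21.00 mm²). So its area = 21.00 mm². Layer 56 (z = 11.2): the cone (r1=3→r2=2) has section circumradius 2.200 here — a regular 24-gon (area = (24/2)·2.200²·sin(360°/24) = 15.03 mm²). So its area = 15.03 mm². Layer 28 is larger (21.00 vs 15.03 mm²).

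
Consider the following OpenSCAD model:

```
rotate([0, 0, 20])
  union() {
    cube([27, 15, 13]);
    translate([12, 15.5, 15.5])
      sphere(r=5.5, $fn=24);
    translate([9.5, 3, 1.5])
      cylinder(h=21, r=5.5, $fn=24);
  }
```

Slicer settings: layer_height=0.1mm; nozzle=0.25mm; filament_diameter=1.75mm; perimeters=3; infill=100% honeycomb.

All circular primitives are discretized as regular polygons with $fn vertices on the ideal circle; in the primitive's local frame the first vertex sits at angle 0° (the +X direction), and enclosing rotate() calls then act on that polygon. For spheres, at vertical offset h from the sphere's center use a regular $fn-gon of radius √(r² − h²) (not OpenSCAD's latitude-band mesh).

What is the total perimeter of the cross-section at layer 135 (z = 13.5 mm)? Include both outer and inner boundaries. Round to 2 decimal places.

At z = 13.5 mm: the cube is absent (z outside [0, 13]); the sphere at (12, 15.5): section is a regular 24-gon, circumradius = √(r²−h²) = √(5.5²−2²) = 5.123 (perimeter = 2·24·5.123·sin(180°/24) = 32.10 mm); the cylinder at (9.5, 3): section is a regular 24-gon, circumradius r=5.5 (perimeter = 2·24·5.500·sin(180°/24) = 34.46 mm); Taking the union: the 2 present regions are separate (no shared area or edge), so areas and boundary lengths simply add and each stays a separate island — boundary = 66.56 mm; (rotated 20° about Z; rotation is an isometry so areas/perimeters/island counts are preserved). Overall, the cross-section has 2 separate islands. Total boundary length (outer) = 66.56 mm.

66.56 mm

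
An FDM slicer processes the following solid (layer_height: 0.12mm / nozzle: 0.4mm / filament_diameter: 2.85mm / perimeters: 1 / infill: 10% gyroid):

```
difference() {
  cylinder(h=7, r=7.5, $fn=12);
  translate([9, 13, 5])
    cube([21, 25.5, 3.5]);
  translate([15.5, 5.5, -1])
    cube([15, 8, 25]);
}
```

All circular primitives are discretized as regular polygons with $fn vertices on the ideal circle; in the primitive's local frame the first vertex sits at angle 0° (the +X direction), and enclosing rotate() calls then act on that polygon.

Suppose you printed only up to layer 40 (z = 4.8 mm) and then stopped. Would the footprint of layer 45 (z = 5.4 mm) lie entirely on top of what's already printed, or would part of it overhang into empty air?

Compare the two slices. At z = 4.8: the r=7.5 cylinder contributes a regular 12-gon of circumradius 7.5 (area = (12/2)·7.500²·sin(360°/12) = 168.75 mm²); the cube at (9, 13) is absent (z outside [5, 8.5]); the cube at (15.5, 5.5) (footprint 15×8) is included at this height (area 120.00 mm²); After the difference (first − rest): starting from the r=7.5 cylinder (168.75 mm²), the 15×8 cube at (15.5, 5.5) misses the remaining region (no effect) — area = 168.75 mm². At z = 5.4: the r=7.5 cylinder gives a regular 12-gon of circumradius 7.5 (constant along its height) (area = (12/2)·7.500²·sin(360°/12) = 168.75 mm²); the cube at (9, 13) (footprint 21×25.5) is included at this height (area 535.50 mm²); the cube at (15.5, 5.5) is present — its section is the full 15×8 rectangle (area 120.00 mm²); Subtracting the remaining from the first: starting from the r=7.5 cylinder (168.75 mm²), the 21×25.5 cube at (9, 13) misses the remaining region (no effect); the 15×8 cube at (15.5, 5.5) misses the remaining region (no effect) — area = 168.75 mm². Checking containment: the cross-section at z = 5.4 is a subset of the cross-section at z = 4.8.

entirely on top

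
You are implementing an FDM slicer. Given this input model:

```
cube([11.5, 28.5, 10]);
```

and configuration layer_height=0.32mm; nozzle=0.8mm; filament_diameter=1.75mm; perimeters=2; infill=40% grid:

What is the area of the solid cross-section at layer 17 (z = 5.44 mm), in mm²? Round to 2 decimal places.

At z = 5.44 mm: the 11.5×28.5 cube contributes its full rectangle (area 327.75 mm²). Overall, the cross-section is a single solid region. Net area = 327.75 mm².

327.75 mm²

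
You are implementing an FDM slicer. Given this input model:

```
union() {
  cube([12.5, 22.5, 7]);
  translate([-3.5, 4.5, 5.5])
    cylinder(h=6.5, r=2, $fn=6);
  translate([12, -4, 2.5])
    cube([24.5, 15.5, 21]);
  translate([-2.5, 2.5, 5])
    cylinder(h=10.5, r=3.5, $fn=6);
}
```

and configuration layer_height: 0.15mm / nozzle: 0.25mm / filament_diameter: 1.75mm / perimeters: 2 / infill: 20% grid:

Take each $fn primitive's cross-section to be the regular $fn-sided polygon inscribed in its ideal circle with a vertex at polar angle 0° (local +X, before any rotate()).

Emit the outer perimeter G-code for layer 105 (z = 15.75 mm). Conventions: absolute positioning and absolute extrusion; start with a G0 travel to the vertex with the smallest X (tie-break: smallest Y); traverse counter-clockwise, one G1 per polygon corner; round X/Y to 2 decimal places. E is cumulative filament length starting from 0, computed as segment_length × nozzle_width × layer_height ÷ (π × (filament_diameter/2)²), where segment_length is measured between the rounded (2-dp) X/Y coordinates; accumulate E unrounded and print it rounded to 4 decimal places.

At z = 15.75 mm: the cube does not reach this height (z outside [0, 7]); the cylinder at (-3.5, 4.5) is absent (z outside [5.5, 12]); the cube at (12, -4) (footprint 24.5×15.5) is included at this height; the cylinder at (-2.5, 2.5) is absent (z outside [5, 15.5]); Combining (union): only the 24.5×15.5 cube at (12, -4) is present, so the union is just that shape — 1 connected region. The outline is a single polygon with 4 vertices. Extrusion per mm of travel: 0.25 × 0.15 / (π × 0.875²) = 0.015591. Accumulating E over each segment gives final E = 1.2473.

G0 X12.00 Y-4.00 Z15.75
G1 X36.50 Y-4.00 E0.3820
G1 X36.50 Y11.50 E0.6236
G1 X12.00 Y11.50 E1.0056
G1 X12.00 Y-4.00 E1.2473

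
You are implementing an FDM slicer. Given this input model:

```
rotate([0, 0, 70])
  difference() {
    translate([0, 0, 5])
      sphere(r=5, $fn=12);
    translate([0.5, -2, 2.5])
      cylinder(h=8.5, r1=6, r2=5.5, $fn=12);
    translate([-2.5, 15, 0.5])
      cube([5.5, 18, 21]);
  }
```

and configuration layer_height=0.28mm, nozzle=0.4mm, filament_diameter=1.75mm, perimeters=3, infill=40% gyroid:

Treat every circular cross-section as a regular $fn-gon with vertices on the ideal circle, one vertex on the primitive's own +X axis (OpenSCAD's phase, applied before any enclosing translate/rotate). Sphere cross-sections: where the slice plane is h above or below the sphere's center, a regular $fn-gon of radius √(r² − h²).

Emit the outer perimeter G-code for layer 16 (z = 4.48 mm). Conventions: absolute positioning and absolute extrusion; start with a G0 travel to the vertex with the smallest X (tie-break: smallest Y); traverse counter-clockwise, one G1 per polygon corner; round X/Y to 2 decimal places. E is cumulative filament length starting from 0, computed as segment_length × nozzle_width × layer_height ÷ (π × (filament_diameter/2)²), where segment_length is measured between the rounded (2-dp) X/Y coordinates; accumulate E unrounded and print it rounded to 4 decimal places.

At z = 4.48 mm: the r=5 sphere contributes a regular 12-gon of circumradius √(5²−0.52²) = 4.973; the cone at (0.5, -2) (r1=6→r2=5.5) has section circumradius 5.884 here — a regular 12-gon; the cube at (-2.5, 15) (footprint 5.5×18) is included at this height; Taking the first minus the rest: starting from the r=5 sphere, the cone at (0.5, -2) partially overlaps it — only the 65.19 mm² overlap (of its 103.85 mm²) is removed, clipping the outline; the 5.5×18 cube at (-2.5, 15) misses the remaining region (no effect) — 1 connected region; (whole slice rotated 70° about Z — lengths, areas and connectivity unchanged). The outline is a single polygon with 12 vertices. Extrusion per mm of travel: 0.4 × 0.28 / (π × 0.875²) = 0.046564. Accumulating E over each segment gives final E = 1.1730.

G0 X-4.90 Y-0.86 Z4.48
G1 X-3.81 Y-3.20 E0.1202
G1 X-1.70 Y-4.67 E0.2399
G1 X-1.46 Y-4.69 E0.2512
G1 X-2.46 Y-4.00 E0.3077
G1 X-3.74 Y-1.24 E0.4494
G1 X-3.48 Y1.80 E0.5915
G1 X-1.73 Y4.29 E0.7332
G1 X-0.50 Y4.87 E0.7965
G1 X-0.86 Y4.90 E0.8133
G1 X-3.20 Y3.81 E0.9335
G1 X-4.67 Y1.70 E1.0533
G1 X-4.90 Y-0.86 E1.1730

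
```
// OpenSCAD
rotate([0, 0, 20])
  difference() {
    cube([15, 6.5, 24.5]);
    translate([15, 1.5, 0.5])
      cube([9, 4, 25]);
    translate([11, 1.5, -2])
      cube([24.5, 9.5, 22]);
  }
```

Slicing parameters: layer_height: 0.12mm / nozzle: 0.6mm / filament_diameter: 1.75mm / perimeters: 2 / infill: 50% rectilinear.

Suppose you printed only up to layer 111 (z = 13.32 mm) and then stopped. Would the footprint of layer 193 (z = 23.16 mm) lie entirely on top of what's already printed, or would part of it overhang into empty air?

Compare the two slices. At z = 13.32: the cube is present — its section is the full 15×6.5 rectangle (area 97.50 mm²); the cube at (15, 1.5) (footprint 9×4) is included at this height (area 36.00 mm²); the cube at (11, 1.5) (footprint 24.5×9.5) is included at this height (area 232.75 mm²); Subtracting the remaining from the first: starting from the 15×6.5 cube (97.50 mm²), the 9×4 cube at (15, 1.5) misses the remaining region (no effect); the 24.5×9.5 cube at (11, 1.5) partially overlaps it — only the 20.00 mm² overlap (of its 232.75 mm²) is removed, clipping the outline — area = 77.50 mm²; (whole slice rotated 20° about Z — lengths, areas and connectivity unchanged). At z = 23.16: the 15×6.5 cube contributes its full rectangle (area 97.50 mm²); the 9×4 cube at (15, 1.5) contributes its full rectangle (area 36.00 mm²); the cube at (11, 1.5) does not reach this height (z outside [-2, 20]); Subtracting the remaining from the first: starting from the 15×6.5 cube (97.50 mm²), the 9×4 cube at (15, 1.5) misses the remaining region (no effect) — area = 97.50 mm²; (whole slice rotated 20° about Z — lengths, areas and connectivity unchanged). Checking containment: at z = 23.16 the cross-section extends beyond the z = 13.32 cross-section by about 20.00 mm².

part overhangs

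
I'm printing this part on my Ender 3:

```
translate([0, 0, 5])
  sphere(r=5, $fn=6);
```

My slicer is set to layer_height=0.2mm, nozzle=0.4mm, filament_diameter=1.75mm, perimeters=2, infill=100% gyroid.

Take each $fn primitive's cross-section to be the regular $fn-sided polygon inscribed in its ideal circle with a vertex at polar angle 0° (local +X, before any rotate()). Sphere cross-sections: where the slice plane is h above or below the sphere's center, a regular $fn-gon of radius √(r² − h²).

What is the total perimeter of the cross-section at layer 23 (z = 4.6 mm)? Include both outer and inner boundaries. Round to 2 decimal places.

At z = 4.6 mm: the sphere: section is a regular 6-gon, circumradius = √(r²−h²) = √(5²−0.4²) = 4.984 (perimeter = 2·6·4.984·sin(180°/6) = 29.90 mm). Overall, the cross-section is a single solid region. Total boundary length (outer) = 29.90 mm.

29.90 mm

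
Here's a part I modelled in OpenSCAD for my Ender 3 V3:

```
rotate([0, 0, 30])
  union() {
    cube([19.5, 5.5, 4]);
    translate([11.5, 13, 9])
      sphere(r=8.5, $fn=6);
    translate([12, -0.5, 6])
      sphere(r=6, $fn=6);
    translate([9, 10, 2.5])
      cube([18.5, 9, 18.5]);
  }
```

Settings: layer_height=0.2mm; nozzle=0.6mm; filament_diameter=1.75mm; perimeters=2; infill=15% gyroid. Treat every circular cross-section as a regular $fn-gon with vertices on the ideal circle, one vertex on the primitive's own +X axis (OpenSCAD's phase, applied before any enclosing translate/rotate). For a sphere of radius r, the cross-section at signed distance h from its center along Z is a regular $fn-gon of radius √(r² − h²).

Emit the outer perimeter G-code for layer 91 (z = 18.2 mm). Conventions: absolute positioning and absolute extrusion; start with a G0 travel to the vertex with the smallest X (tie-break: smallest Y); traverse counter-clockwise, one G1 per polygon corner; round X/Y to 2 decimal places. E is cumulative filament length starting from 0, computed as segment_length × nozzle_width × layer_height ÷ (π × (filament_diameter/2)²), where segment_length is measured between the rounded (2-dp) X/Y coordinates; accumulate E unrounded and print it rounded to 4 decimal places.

At z = 18.2 mm: the cube does not reach this height (z outside [0, 4]); the sphere at (11.5, 13) is not intersected at this z (|z−center|=9.200 > r=8.5); the sphere at (12, -0.5) is absent (|z−center|=12.200 > r=6); the cube at (9, 10) (footprint 18.5×9) is included at this height; Taking the union: only the 18.5×9 cube at (9, 10) is present, so the union is just that shape — 1 connected region; (rotated 30° about Z; rotation is an isometry so areas/perimeters/island counts are preserved). The outline is a single polygon with 4 vertices. Extrusion per mm of travel: 0.6 × 0.2 / (π × 0.875²) = 0.049890. Accumulating E over each segment gives final E = 2.7443.

G0 X-1.71 Y20.95 Z18.20
G1 X2.79 Y13.16 E0.4488
G1 X18.82 Y22.41 E1.3722
G1 X14.32 Y30.20 E1.8210
G1 X-1.71 Y20.95 E2.7443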